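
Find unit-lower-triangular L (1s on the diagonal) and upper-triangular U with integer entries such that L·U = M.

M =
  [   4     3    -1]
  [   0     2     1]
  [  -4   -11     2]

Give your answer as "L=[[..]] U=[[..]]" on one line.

L=[[1,0,0],[0,1,0],[-1,-4,1]] U=[[4,3,-1],[0,2,1],[0,0,5]]

  row1 -= 0·row0 → [0,2,1]
  row2 -= -1·row0 → [0,-8,1]
  row2 -= -4·row1 → [0,0,5]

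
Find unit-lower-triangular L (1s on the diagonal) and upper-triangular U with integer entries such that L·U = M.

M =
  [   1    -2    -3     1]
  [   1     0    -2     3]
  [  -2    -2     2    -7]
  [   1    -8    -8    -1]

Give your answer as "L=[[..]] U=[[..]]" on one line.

L=[[1,0,0,0],[1,1,0,0],[-2,-3,1,0],[1,-3,2,1]] U=[[1,-2,-3,1],[0,2,1,2],[0,0,-1,1],[0,0,0,2]]

  r1 -= 1·r0 → [0,2,1,2]
  r2 -= -2·r0 → [0,-6,-4,-5]
  r3 -= 1·r0 → [0,-6,-5,-2]
  r2 -= -3·r1 → [0,0,-1,1]
  r3 -= -3·r1 → [0,0,-2,4]
  r3 -= 2·r2 → [0,0,0,2]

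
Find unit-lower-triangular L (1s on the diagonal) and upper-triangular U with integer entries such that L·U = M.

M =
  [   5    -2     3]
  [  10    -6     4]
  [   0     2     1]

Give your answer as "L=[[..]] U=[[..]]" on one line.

L=[[1,0,0],[2,1,0],[0,-1,1]] U=[[5,-2,3],[0,-2,-2],[0,0,-1]]

  R1 -= 2·R0 → [0,-2,-2]
  R2 -= 0·R0 → [0,2,1]
  R2 -= -1·R1 → [0,0,-1]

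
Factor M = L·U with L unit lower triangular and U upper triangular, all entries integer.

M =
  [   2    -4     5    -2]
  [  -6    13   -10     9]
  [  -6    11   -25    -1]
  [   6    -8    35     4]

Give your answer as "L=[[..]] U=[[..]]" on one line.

  r1 -= -3·r0 → [0,1,5,3]
  r2 -= -3·r0 → [0,-1,-10,-7]
  r3 -= 3·r0 → [0,4,20,10]
  r2 -= -1·r1 → [0,0,-5,-4]
  r3 -= 4·r1 → [0,0,0,-2]
  r3 -= 0·r2 → [0,0,0,-2]

L=[[1,0,0,0],[-3,1,0,0],[-3,-1,1,0],[3,4,0,1]] U=[[2,-4,5,-2],[0,1,5,3],[0,0,-5,-4],[0,0,0,-2]]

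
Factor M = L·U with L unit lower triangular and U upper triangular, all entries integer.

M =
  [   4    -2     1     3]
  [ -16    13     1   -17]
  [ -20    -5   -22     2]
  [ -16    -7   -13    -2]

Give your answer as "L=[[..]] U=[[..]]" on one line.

  r1 -= -4·r0 → [0,5,5,-5]
  r2 -= -5·r0 → [0,-15,-17,17]
  r3 -= -4·r0 → [0,-15,-9,10]
  r2 -= -3·r1 → [0,0,-2,2]
  r3 -= -3·r1 → [0,0,6,-5]
  r3 -= -3·r2 → [0,0,0,1]

L=[[1,0,0,0],[-4,1,0,0],[-5,-3,1,0],[-4,-3,-3,1]] U=[[4,-2,1,3],[0,5,5,-5],[0,0,-2,2],[0,0,0,1]]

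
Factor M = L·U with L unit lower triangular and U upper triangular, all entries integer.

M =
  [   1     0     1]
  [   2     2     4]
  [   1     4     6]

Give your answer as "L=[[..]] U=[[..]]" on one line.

  R1 -= 2·R0 → [0,2,2]
  R2 -= 1·R0 → [0,4,5]
  R2 -= 2·R1 → [0,0,1]

L=[[1,0,0],[2,1,0],[1,2,1]] U=[[1,0,1],[0,2,2],[0,0,1]]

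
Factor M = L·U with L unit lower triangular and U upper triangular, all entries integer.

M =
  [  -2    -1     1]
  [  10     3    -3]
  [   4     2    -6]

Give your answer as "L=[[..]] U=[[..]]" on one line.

L=[[1,0,0],[-5,1,0],[-2,0,1]] U=[[-2,-1,1],[0,-2,2],[0,0,-4]]

  R1 -= -5·R0 → [0,-2,2]
  R2 -= -2·R0 → [0,0,-4]
  R2 -= 0·R1 → [0,0,-4]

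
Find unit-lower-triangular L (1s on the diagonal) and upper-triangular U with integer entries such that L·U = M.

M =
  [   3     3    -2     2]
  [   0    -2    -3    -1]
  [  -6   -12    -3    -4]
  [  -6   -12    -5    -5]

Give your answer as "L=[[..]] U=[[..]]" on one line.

L=[[1,0,0,0],[0,1,0,0],[-2,3,1,0],[-2,3,0,1]] U=[[3,3,-2,2],[0,-2,-3,-1],[0,0,2,3],[0,0,0,2]]

  R1 -= 0·R0 → [0,-2,-3,-1]
  R2 -= -2·R0 → [0,-6,-7,0]
  R3 -= -2·R0 → [0,-6,-9,-1]
  R2 -= 3·R1 → [0,0,2,3]
  R3 -= 3·R1 → [0,0,0,2]
  R3 -= 0·R2 → [0,0,0,2]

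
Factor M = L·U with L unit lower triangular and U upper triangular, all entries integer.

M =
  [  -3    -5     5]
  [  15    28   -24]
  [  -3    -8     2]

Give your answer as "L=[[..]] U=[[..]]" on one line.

  R1 -= -5·R0 → [0,3,1]
  R2 -= 1·R0 → [0,-3,-3]
  R2 -= -1·R1 → [0,0,-2]

L=[[1,0,0],[-5,1,0],[1,-1,1]] U=[[-3,-5,5],[0,3,1],[0,0,-2]]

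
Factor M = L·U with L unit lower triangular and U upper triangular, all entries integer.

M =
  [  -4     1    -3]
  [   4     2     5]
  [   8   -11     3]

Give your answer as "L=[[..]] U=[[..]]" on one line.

L=[[1,0,0],[-1,1,0],[-2,-3,1]] U=[[-4,1,-3],[0,3,2],[0,0,3]]

  row1 -= -1·row0 → [0,3,2]
  row2 -= -2·row0 → [0,-9,-3]
  row2 -= -3·row1 → [0,0,3]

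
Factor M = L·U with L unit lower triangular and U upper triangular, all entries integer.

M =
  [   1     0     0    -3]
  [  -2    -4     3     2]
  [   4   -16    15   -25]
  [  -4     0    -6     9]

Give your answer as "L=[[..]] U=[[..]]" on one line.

L=[[1,0,0,0],[-2,1,0,0],[4,4,1,0],[-4,0,-2,1]] U=[[1,0,0,-3],[0,-4,3,-4],[0,0,3,3],[0,0,0,3]]

  R1 -= -2·R0 → [0,-4,3,-4]
  R2 -= 4·R0 → [0,-16,15,-13]
  R3 -= -4·R0 → [0,0,-6,-3]
  R2 -= 4·R1 → [0,0,3,3]
  R3 -= 0·R1 → [0,0,-6,-3]
  R3 -= -2·R2 → [0,0,0,3]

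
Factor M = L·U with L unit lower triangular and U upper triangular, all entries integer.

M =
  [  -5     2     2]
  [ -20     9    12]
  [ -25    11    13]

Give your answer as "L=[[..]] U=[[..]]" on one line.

  R1 -= 4·R0 → [0,1,4]
  R2 -= 5·R0 → [0,1,3]
  R2 -= 1·R1 → [0,0,-1]

L=[[1,0,0],[4,1,0],[5,1,1]] U=[[-5,2,2],[0,1,4],[0,0,-1]]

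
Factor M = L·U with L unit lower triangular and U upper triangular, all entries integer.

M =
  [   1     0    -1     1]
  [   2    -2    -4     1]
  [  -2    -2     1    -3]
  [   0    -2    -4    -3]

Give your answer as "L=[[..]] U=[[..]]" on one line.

L=[[1,0,0,0],[2,1,0,0],[-2,1,1,0],[0,1,-2,1]] U=[[1,0,-1,1],[0,-2,-2,-1],[0,0,1,0],[0,0,0,-2]]

  r1 -= 2·r0 → [0,-2,-2,-1]
  r2 -= -2·r0 → [0,-2,-1,-1]
  r3 -= 0·r0 → [0,-2,-4,-3]
  r2 -= 1·r1 → [0,0,1,0]
  r3 -= 1·r1 → [0,0,-2,-2]
  r3 -= -2·r2 → [0,0,0,-2]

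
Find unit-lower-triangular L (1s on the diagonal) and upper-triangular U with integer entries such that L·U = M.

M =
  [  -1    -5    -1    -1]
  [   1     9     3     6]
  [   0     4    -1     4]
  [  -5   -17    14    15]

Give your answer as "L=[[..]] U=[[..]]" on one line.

  R1 -= -1·R0 → [0,4,2,5]
  R2 -= 0·R0 → [0,4,-1,4]
  R3 -= 5·R0 → [0,8,19,20]
  R2 -= 1·R1 → [0,0,-3,-1]
  R3 -= 2·R1 → [0,0,15,10]
  R3 -= -5·R2 → [0,0,0,5]

L=[[1,0,0,0],[-1,1,0,0],[0,1,1,0],[5,2,-5,1]] U=[[-1,-5,-1,-1],[0,4,2,5],[0,0,-3,-1],[0,0,0,5]]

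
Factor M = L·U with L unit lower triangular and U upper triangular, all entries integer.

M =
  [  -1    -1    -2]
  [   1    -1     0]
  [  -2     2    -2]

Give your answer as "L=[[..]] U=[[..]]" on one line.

  r1 -= -1·r0 → [0,-2,-2]
  r2 -= 2·r0 → [0,4,2]
  r2 -= -2·r1 → [0,0,-2]

L=[[1,0,0],[-1,1,0],[2,-2,1]] U=[[-1,-1,-2],[0,-2,-2],[0,0,-2]]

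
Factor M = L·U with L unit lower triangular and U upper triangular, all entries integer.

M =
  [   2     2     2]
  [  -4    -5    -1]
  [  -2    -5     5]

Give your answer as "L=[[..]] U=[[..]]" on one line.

L=[[1,0,0],[-2,1,0],[-1,3,1]] U=[[2,2,2],[0,-1,3],[0,0,-2]]

  row1 -= -2·row0 → [0,-1,3]
  row2 -= -1·row0 → [0,-3,7]
  row2 -= 3·row1 → [0,0,-2]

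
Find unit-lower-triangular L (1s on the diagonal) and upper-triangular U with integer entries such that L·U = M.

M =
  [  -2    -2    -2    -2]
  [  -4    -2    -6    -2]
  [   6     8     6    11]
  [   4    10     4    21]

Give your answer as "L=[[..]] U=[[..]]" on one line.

L=[[1,0,0,0],[2,1,0,0],[-3,1,1,0],[-2,3,3,1]] U=[[-2,-2,-2,-2],[0,2,-2,2],[0,0,2,3],[0,0,0,2]]

  R1 -= 2·R0 → [0,2,-2,2]
  R2 -= -3·R0 → [0,2,0,5]
  R3 -= -2·R0 → [0,6,0,17]
  R2 -= 1·R1 → [0,0,2,3]
  R3 -= 3·R1 → [0,0,6,11]
  R3 -= 3·R2 → [0,0,0,2]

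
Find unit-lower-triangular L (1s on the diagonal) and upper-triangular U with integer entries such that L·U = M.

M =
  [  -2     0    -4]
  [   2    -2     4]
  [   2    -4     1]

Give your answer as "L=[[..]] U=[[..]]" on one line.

  row1 -= -1·row0 → [0,-2,0]
  row2 -= -1·row0 → [0,-4,-3]
  row2 -= 2·row1 → [0,0,-3]

L=[[1,0,0],[-1,1,0],[-1,2,1]] U=[[-2,0,-4],[0,-2,0],[0,0,-3]]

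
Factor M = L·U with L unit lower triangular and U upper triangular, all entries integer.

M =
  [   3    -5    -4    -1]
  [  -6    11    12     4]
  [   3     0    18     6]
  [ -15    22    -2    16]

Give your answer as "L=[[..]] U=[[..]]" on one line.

  r1 -= -2·r0 → [0,1,4,2]
  r2 -= 1·r0 → [0,5,22,7]
  r3 -= -5·r0 → [0,-3,-22,11]
  r2 -= 5·r1 → [0,0,2,-3]
  r3 -= -3·r1 → [0,0,-10,17]
  r3 -= -5·r2 → [0,0,0,2]

L=[[1,0,0,0],[-2,1,0,0],[1,5,1,0],[-5,-3,-5,1]] U=[[3,-5,-4,-1],[0,1,4,2],[0,0,2,-3],[0,0,0,2]]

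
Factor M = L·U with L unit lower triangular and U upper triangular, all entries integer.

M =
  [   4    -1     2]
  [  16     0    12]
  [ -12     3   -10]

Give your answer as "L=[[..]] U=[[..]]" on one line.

  row1 -= 4·row0 → [0,4,4]
  row2 -= -3·row0 → [0,0,-4]
  row2 -= 0·row1 → [0,0,-4]

L=[[1,0,0],[4,1,0],[-3,0,1]] U=[[4,-1,2],[0,4,4],[0,0,-4]]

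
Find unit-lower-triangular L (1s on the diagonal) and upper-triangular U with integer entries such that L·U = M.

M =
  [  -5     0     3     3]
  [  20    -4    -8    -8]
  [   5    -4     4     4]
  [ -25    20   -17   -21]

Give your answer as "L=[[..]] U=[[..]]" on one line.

L=[[1,0,0,0],[-4,1,0,0],[-1,1,1,0],[5,-5,-4,1]] U=[[-5,0,3,3],[0,-4,4,4],[0,0,3,3],[0,0,0,-4]]

  row1 -= -4·row0 → [0,-4,4,4]
  row2 -= -1·row0 → [0,-4,7,7]
  row3 -= 5·row0 → [0,20,-32,-36]
  row2 -= 1·row1 → [0,0,3,3]
  row3 -= -5·row1 → [0,0,-12,-16]
  row3 -= -4·row2 → [0,0,0,-4]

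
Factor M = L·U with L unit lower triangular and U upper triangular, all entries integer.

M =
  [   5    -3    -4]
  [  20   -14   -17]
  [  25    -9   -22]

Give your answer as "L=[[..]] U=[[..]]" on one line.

L=[[1,0,0],[4,1,0],[5,-3,1]] U=[[5,-3,-4],[0,-2,-1],[0,0,-5]]

  R1 -= 4·R0 → [0,-2,-1]
  R2 -= 5·R0 → [0,6,-2]
  R2 -= -3·R1 → [0,0,-5]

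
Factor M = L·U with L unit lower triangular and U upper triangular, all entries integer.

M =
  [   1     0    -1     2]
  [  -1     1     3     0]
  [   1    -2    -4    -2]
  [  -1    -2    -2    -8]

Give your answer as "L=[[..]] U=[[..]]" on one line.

L=[[1,0,0,0],[-1,1,0,0],[1,-2,1,0],[-1,-2,1,1]] U=[[1,0,-1,2],[0,1,2,2],[0,0,1,0],[0,0,0,-2]]

  row1 -= -1·row0 → [0,1,2,2]
  row2 -= 1·row0 → [0,-2,-3,-4]
  row3 -= -1·row0 → [0,-2,-3,-6]
  row2 -= -2·row1 → [0,0,1,0]
  row3 -= -2·row1 → [0,0,1,-2]
  row3 -= 1·row2 → [0,0,0,-2]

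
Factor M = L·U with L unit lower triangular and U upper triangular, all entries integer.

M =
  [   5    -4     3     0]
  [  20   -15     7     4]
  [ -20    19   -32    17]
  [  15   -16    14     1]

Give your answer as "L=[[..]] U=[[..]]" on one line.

  r1 -= 4·r0 → [0,1,-5,4]
  r2 -= -4·r0 → [0,3,-20,17]
  r3 -= 3·r0 → [0,-4,5,1]
  r2 -= 3·r1 → [0,0,-5,5]
  r3 -= -4·r1 → [0,0,-15,17]
  r3 -= 3·r2 → [0,0,0,2]

L=[[1,0,0,0],[4,1,0,0],[-4,3,1,0],[3,-4,3,1]] U=[[5,-4,3,0],[0,1,-5,4],[0,0,-5,5],[0,0,0,2]]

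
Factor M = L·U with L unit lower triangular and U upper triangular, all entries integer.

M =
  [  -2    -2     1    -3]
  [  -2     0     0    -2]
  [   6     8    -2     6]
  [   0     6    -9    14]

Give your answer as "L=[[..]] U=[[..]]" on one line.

L=[[1,0,0,0],[1,1,0,0],[-3,1,1,0],[0,3,-3,1]] U=[[-2,-2,1,-3],[0,2,-1,1],[0,0,2,-4],[0,0,0,-1]]

  R1 -= 1·R0 → [0,2,-1,1]
  R2 -= -3·R0 → [0,2,1,-3]
  R3 -= 0·R0 → [0,6,-9,14]
  R2 -= 1·R1 → [0,0,2,-4]
  R3 -= 3·R1 → [0,0,-6,11]
  R3 -= -3·R2 → [0,0,0,-1]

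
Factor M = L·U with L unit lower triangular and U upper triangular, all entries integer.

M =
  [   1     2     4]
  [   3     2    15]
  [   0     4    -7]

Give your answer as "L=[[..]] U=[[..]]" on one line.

L=[[1,0,0],[3,1,0],[0,-1,1]] U=[[1,2,4],[0,-4,3],[0,0,-4]]

  row1 -= 3·row0 → [0,-4,3]
  row2 -= 0·row0 → [0,4,-7]
  row2 -= -1·row1 → [0,0,-4]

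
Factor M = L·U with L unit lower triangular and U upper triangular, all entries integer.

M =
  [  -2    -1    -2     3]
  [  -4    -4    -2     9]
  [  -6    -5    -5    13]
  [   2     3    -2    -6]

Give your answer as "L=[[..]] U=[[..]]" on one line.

L=[[1,0,0,0],[2,1,0,0],[3,1,1,0],[-1,-1,2,1]] U=[[-2,-1,-2,3],[0,-2,2,3],[0,0,-1,1],[0,0,0,-2]]

  r1 -= 2·r0 → [0,-2,2,3]
  r2 -= 3·r0 → [0,-2,1,4]
  r3 -= -1·r0 → [0,2,-4,-3]
  r2 -= 1·r1 → [0,0,-1,1]
  r3 -= -1·r1 → [0,0,-2,0]
  r3 -= 2·r2 → [0,0,0,-2]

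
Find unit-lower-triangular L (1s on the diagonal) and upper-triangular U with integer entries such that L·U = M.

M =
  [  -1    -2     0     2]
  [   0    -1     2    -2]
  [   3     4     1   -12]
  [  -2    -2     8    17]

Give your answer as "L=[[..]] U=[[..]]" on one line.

L=[[1,0,0,0],[0,1,0,0],[-3,2,1,0],[2,-2,-4,1]] U=[[-1,-2,0,2],[0,-1,2,-2],[0,0,-3,-2],[0,0,0,1]]

  row1 -= 0·row0 → [0,-1,2,-2]
  row2 -= -3·row0 → [0,-2,1,-6]
  row3 -= 2·row0 → [0,2,8,13]
  row2 -= 2·row1 → [0,0,-3,-2]
  row3 -= -2·row1 → [0,0,12,9]
  row3 -= -4·row2 → [0,0,0,1]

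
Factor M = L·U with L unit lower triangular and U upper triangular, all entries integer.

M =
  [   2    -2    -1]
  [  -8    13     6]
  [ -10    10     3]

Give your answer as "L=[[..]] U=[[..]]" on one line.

  R1 -= -4·R0 → [0,5,2]
  R2 -= -5·R0 → [0,0,-2]
  R2 -= 0·R1 → [0,0,-2]

L=[[1,0,0],[-4,1,0],[-5,0,1]] U=[[2,-2,-1],[0,5,2],[0,0,-2]]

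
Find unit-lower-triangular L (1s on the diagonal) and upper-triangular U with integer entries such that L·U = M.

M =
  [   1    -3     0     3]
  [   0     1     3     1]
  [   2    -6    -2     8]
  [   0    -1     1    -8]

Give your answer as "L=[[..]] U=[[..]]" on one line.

L=[[1,0,0,0],[0,1,0,0],[2,0,1,0],[0,-1,-2,1]] U=[[1,-3,0,3],[0,1,3,1],[0,0,-2,2],[0,0,0,-3]]

  row1 -= 0·row0 → [0,1,3,1]
  row2 -= 2·row0 → [0,0,-2,2]
  row3 -= 0·row0 → [0,-1,1,-8]
  row2 -= 0·row1 → [0,0,-2,2]
  row3 -= -1·row1 → [0,0,4,-7]
  row3 -= -2·row2 → [0,0,0,-3]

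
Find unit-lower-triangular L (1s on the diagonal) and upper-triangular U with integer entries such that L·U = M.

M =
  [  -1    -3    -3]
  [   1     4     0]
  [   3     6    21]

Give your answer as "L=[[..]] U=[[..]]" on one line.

L=[[1,0,0],[-1,1,0],[-3,-3,1]] U=[[-1,-3,-3],[0,1,-3],[0,0,3]]

  R1 -= -1·R0 → [0,1,-3]
  R2 -= -3·R0 → [0,-3,12]
  R2 -= -3·R1 → [0,0,3]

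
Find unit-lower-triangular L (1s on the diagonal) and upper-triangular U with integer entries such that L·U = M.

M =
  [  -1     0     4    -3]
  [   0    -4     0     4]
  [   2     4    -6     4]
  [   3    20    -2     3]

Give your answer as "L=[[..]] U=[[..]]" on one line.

  R1 -= 0·R0 → [0,-4,0,4]
  R2 -= -2·R0 → [0,4,2,-2]
  R3 -= -3·R0 → [0,20,10,-6]
  R2 -= -1·R1 → [0,0,2,2]
  R3 -= -5·R1 → [0,0,10,14]
  R3 -= 5·R2 → [0,0,0,4]

L=[[1,0,0,0],[0,1,0,0],[-2,-1,1,0],[-3,-5,5,1]] U=[[-1,0,4,-3],[0,-4,0,4],[0,0,2,2],[0,0,0,4]]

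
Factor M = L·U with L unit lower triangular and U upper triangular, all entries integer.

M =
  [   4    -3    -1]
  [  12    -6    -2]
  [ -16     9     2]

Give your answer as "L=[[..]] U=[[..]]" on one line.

L=[[1,0,0],[3,1,0],[-4,-1,1]] U=[[4,-3,-1],[0,3,1],[0,0,-1]]

  row1 -= 3·row0 → [0,3,1]
  row2 -= -4·row0 → [0,-3,-2]
  row2 -= -1·row1 → [0,0,-1]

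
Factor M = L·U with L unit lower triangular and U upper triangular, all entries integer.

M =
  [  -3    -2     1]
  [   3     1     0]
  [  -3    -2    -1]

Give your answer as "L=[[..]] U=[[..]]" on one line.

  row1 -= -1·row0 → [0,-1,1]
  row2 -= 1·row0 → [0,0,-2]
  row2 -= 0·row1 → [0,0,-2]

L=[[1,0,0],[-1,1,0],[1,0,1]] U=[[-3,-2,1],[0,-1,1],[0,0,-2]]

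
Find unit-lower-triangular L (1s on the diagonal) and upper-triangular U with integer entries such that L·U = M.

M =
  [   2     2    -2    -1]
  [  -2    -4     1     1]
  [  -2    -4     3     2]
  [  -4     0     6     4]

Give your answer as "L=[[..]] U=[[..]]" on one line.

  R1 -= -1·R0 → [0,-2,-1,0]
  R2 -= -1·R0 → [0,-2,1,1]
  R3 -= -2·R0 → [0,4,2,2]
  R2 -= 1·R1 → [0,0,2,1]
  R3 -= -2·R1 → [0,0,0,2]
  R3 -= 0·R2 → [0,0,0,2]

L=[[1,0,0,0],[-1,1,0,0],[-1,1,1,0],[-2,-2,0,1]] U=[[2,2,-2,-1],[0,-2,-1,0],[0,0,2,1],[0,0,0,2]]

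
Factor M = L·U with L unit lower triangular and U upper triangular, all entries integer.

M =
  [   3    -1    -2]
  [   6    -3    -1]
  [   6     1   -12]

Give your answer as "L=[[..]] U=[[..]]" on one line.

L=[[1,0,0],[2,1,0],[2,-3,1]] U=[[3,-1,-2],[0,-1,3],[0,0,1]]

  row1 -= 2·row0 → [0,-1,3]
  row2 -= 2·row0 → [0,3,-8]
  row2 -= -3·row1 → [0,0,1]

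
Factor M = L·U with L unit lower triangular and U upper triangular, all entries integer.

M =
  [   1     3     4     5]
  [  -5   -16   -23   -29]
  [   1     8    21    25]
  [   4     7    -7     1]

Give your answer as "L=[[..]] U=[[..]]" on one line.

L=[[1,0,0,0],[-5,1,0,0],[1,-5,1,0],[4,5,-4,1]] U=[[1,3,4,5],[0,-1,-3,-4],[0,0,2,0],[0,0,0,1]]

  row1 -= -5·row0 → [0,-1,-3,-4]
  row2 -= 1·row0 → [0,5,17,20]
  row3 -= 4·row0 → [0,-5,-23,-19]
  row2 -= -5·row1 → [0,0,2,0]
  row3 -= 5·row1 → [0,0,-8,1]
  row3 -= -4·row2 → [0,0,0,1]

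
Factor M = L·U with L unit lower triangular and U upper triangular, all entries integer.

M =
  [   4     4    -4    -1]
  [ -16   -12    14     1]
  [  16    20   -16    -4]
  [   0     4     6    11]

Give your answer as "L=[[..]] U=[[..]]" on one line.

  r1 -= -4·r0 → [0,4,-2,-3]
  r2 -= 4·r0 → [0,4,0,0]
  r3 -= 0·r0 → [0,4,6,11]
  r2 -= 1·r1 → [0,0,2,3]
  r3 -= 1·r1 → [0,0,8,14]
  r3 -= 4·r2 → [0,0,0,2]

L=[[1,0,0,0],[-4,1,0,0],[4,1,1,0],[0,1,4,1]] U=[[4,4,-4,-1],[0,4,-2,-3],[0,0,2,3],[0,0,0,2]]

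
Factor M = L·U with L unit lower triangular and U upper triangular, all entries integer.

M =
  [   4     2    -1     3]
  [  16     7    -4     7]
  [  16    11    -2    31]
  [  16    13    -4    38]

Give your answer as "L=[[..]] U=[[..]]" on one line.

L=[[1,0,0,0],[4,1,0,0],[4,-3,1,0],[4,-5,0,1]] U=[[4,2,-1,3],[0,-1,0,-5],[0,0,2,4],[0,0,0,1]]

  R1 -= 4·R0 → [0,-1,0,-5]
  R2 -= 4·R0 → [0,3,2,19]
  R3 -= 4·R0 → [0,5,0,26]
  R2 -= -3·R1 → [0,0,2,4]
  R3 -= -5·R1 → [0,0,0,1]
  R3 -= 0·R2 → [0,0,0,1]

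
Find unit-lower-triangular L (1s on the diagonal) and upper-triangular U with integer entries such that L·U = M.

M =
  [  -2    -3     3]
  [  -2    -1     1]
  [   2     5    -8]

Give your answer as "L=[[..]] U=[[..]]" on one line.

L=[[1,0,0],[1,1,0],[-1,1,1]] U=[[-2,-3,3],[0,2,-2],[0,0,-3]]

  R1 -= 1·R0 → [0,2,-2]
  R2 -= -1·R0 → [0,2,-5]
  R2 -= 1·R1 → [0,0,-3]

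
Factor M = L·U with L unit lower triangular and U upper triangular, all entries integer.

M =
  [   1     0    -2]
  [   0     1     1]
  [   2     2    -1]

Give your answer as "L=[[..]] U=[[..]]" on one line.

  row1 -= 0·row0 → [0,1,1]
  row2 -= 2·row0 → [0,2,3]
  row2 -= 2·row1 → [0,0,1]

L=[[1,0,0],[0,1,0],[2,2,1]] U=[[1,0,-2],[0,1,1],[0,0,1]]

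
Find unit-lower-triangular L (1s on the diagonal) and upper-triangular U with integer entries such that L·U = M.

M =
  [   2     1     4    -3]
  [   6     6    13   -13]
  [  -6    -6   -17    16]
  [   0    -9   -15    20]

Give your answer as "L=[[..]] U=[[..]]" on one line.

  row1 -= 3·row0 → [0,3,1,-4]
  row2 -= -3·row0 → [0,-3,-5,7]
  row3 -= 0·row0 → [0,-9,-15,20]
  row2 -= -1·row1 → [0,0,-4,3]
  row3 -= -3·row1 → [0,0,-12,8]
  row3 -= 3·row2 → [0,0,0,-1]

L=[[1,0,0,0],[3,1,0,0],[-3,-1,1,0],[0,-3,3,1]] U=[[2,1,4,-3],[0,3,1,-4],[0,0,-4,3],[0,0,0,-1]]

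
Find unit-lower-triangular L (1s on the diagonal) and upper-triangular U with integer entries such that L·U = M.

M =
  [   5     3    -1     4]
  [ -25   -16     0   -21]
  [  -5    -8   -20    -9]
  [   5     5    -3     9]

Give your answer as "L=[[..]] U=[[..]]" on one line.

L=[[1,0,0,0],[-5,1,0,0],[-1,5,1,0],[1,-2,-3,1]] U=[[5,3,-1,4],[0,-1,-5,-1],[0,0,4,0],[0,0,0,3]]

  row1 -= -5·row0 → [0,-1,-5,-1]
  row2 -= -1·row0 → [0,-5,-21,-5]
  row3 -= 1·row0 → [0,2,-2,5]
  row2 -= 5·row1 → [0,0,4,0]
  row3 -= -2·row1 → [0,0,-12,3]
  row3 -= -3·row2 → [0,0,0,3]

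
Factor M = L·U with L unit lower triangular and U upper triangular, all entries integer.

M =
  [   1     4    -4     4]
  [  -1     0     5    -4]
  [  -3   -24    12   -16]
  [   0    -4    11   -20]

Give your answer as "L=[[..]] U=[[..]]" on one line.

  R1 -= -1·R0 → [0,4,1,0]
  R2 -= -3·R0 → [0,-12,0,-4]
  R3 -= 0·R0 → [0,-4,11,-20]
  R2 -= -3·R1 → [0,0,3,-4]
  R3 -= -1·R1 → [0,0,12,-20]
  R3 -= 4·R2 → [0,0,0,-4]

L=[[1,0,0,0],[-1,1,0,0],[-3,-3,1,0],[0,-1,4,1]] U=[[1,4,-4,4],[0,4,1,0],[0,0,3,-4],[0,0,0,-4]]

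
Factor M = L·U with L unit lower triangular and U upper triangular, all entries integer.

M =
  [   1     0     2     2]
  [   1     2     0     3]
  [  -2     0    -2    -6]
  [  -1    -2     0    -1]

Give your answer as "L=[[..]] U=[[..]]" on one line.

L=[[1,0,0,0],[1,1,0,0],[-2,0,1,0],[-1,-1,0,1]] U=[[1,0,2,2],[0,2,-2,1],[0,0,2,-2],[0,0,0,2]]

  row1 -= 1·row0 → [0,2,-2,1]
  row2 -= -2·row0 → [0,0,2,-2]
  row3 -= -1·row0 → [0,-2,2,1]
  row2 -= 0·row1 → [0,0,2,-2]
  row3 -= -1·row1 → [0,0,0,2]
  row3 -= 0·row2 → [0,0,0,2]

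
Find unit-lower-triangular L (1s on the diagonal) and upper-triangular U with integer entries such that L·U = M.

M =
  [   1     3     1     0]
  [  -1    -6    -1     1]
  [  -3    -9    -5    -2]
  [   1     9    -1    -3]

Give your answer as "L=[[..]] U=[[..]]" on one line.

  row1 -= -1·row0 → [0,-3,0,1]
  row2 -= -3·row0 → [0,0,-2,-2]
  row3 -= 1·row0 → [0,6,-2,-3]
  row2 -= 0·row1 → [0,0,-2,-2]
  row3 -= -2·row1 → [0,0,-2,-1]
  row3 -= 1·row2 → [0,0,0,1]

L=[[1,0,0,0],[-1,1,0,0],[-3,0,1,0],[1,-2,1,1]] U=[[1,3,1,0],[0,-3,0,1],[0,0,-2,-2],[0,0,0,1]]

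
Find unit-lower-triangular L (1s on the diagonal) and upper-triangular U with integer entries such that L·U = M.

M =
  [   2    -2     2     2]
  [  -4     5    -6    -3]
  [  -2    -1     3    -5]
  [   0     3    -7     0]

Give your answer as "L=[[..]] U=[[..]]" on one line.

L=[[1,0,0,0],[-2,1,0,0],[-1,-3,1,0],[0,3,1,1]] U=[[2,-2,2,2],[0,1,-2,1],[0,0,-1,0],[0,0,0,-3]]

  r1 -= -2·r0 → [0,1,-2,1]
  r2 -= -1·r0 → [0,-3,5,-3]
  r3 -= 0·r0 → [0,3,-7,0]
  r2 -= -3·r1 → [0,0,-1,0]
  r3 -= 3·r1 → [0,0,-1,-3]
  r3 -= 1·r2 → [0,0,0,-3]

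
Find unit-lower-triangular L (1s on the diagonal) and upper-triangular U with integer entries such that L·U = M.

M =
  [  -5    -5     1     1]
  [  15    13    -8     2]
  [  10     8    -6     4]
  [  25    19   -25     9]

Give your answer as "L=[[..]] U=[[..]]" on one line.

  r1 -= -3·r0 → [0,-2,-5,5]
  r2 -= -2·r0 → [0,-2,-4,6]
  r3 -= -5·r0 → [0,-6,-20,14]
  r2 -= 1·r1 → [0,0,1,1]
  r3 -= 3·r1 → [0,0,-5,-1]
  r3 -= -5·r2 → [0,0,0,4]

L=[[1,0,0,0],[-3,1,0,0],[-2,1,1,0],[-5,3,-5,1]] U=[[-5,-5,1,1],[0,-2,-5,5],[0,0,1,1],[0,0,0,4]]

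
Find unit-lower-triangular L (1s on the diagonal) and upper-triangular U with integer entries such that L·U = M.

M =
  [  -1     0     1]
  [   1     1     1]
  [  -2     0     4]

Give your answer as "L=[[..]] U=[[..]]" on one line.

L=[[1,0,0],[-1,1,0],[2,0,1]] U=[[-1,0,1],[0,1,2],[0,0,2]]

  row1 -= -1·row0 → [0,1,2]
  row2 -= 2·row0 → [0,0,2]
  row2 -= 0·row1 → [0,0,2]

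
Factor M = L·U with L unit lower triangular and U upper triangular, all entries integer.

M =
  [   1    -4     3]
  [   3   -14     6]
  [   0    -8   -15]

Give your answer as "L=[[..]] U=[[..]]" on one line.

  r1 -= 3·r0 → [0,-2,-3]
  r2 -= 0·r0 → [0,-8,-15]
  r2 -= 4·r1 → [0,0,-3]

L=[[1,0,0],[3,1,0],[0,4,1]] U=[[1,-4,3],[0,-2,-3],[0,0,-3]]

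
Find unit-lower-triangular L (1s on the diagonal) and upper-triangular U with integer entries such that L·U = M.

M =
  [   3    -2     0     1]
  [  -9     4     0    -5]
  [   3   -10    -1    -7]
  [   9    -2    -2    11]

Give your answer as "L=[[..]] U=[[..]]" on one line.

L=[[1,0,0,0],[-3,1,0,0],[1,4,1,0],[3,-2,2,1]] U=[[3,-2,0,1],[0,-2,0,-2],[0,0,-1,0],[0,0,0,4]]

  row1 -= -3·row0 → [0,-2,0,-2]
  row2 -= 1·row0 → [0,-8,-1,-8]
  row3 -= 3·row0 → [0,4,-2,8]
  row2 -= 4·row1 → [0,0,-1,0]
  row3 -= -2·row1 → [0,0,-2,4]
  row3 -= 2·row2 → [0,0,0,4]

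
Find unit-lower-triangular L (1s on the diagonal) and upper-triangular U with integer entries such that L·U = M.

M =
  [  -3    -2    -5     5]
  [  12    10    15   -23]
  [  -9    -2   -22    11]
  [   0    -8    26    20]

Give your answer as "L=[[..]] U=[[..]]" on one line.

L=[[1,0,0,0],[-4,1,0,0],[3,2,1,0],[0,-4,2,1]] U=[[-3,-2,-5,5],[0,2,-5,-3],[0,0,3,2],[0,0,0,4]]

  R1 -= -4·R0 → [0,2,-5,-3]
  R2 -= 3·R0 → [0,4,-7,-4]
  R3 -= 0·R0 → [0,-8,26,20]
  R2 -= 2·R1 → [0,0,3,2]
  R3 -= -4·R1 → [0,0,6,8]
  R3 -= 2·R2 → [0,0,0,4]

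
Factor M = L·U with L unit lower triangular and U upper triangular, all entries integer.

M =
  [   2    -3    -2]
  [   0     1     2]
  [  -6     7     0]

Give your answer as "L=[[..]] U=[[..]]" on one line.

L=[[1,0,0],[0,1,0],[-3,-2,1]] U=[[2,-3,-2],[0,1,2],[0,0,-2]]

  r1 -= 0·r0 → [0,1,2]
  r2 -= -3·r0 → [0,-2,-6]
  r2 -= -2·r1 → [0,0,-2]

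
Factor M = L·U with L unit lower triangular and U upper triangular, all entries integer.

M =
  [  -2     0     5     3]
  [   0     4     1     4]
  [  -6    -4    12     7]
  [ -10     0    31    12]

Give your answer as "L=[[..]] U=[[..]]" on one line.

  R1 -= 0·R0 → [0,4,1,4]
  R2 -= 3·R0 → [0,-4,-3,-2]
  R3 -= 5·R0 → [0,0,6,-3]
  R2 -= -1·R1 → [0,0,-2,2]
  R3 -= 0·R1 → [0,0,6,-3]
  R3 -= -3·R2 → [0,0,0,3]

L=[[1,0,0,0],[0,1,0,0],[3,-1,1,0],[5,0,-3,1]] U=[[-2,0,5,3],[0,4,1,4],[0,0,-2,2],[0,0,0,3]]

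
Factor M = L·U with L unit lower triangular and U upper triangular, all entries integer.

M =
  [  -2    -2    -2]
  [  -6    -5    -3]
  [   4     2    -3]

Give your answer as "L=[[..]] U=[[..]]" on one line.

  R1 -= 3·R0 → [0,1,3]
  R2 -= -2·R0 → [0,-2,-7]
  R2 -= -2·R1 → [0,0,-1]

L=[[1,0,0],[3,1,0],[-2,-2,1]] U=[[-2,-2,-2],[0,1,3],[0,0,-1]]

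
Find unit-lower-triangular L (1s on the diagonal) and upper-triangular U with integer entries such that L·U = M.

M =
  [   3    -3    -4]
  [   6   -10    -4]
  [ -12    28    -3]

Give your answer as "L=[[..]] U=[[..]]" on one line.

  R1 -= 2·R0 → [0,-4,4]
  R2 -= -4·R0 → [0,16,-19]
  R2 -= -4·R1 → [0,0,-3]

L=[[1,0,0],[2,1,0],[-4,-4,1]] U=[[3,-3,-4],[0,-4,4],[0,0,-3]]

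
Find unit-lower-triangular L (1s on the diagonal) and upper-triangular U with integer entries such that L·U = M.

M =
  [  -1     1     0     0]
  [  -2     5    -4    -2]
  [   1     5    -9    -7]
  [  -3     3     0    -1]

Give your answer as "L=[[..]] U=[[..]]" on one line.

  R1 -= 2·R0 → [0,3,-4,-2]
  R2 -= -1·R0 → [0,6,-9,-7]
  R3 -= 3·R0 → [0,0,0,-1]
  R2 -= 2·R1 → [0,0,-1,-3]
  R3 -= 0·R1 → [0,0,0,-1]
  R3 -= 0·R2 → [0,0,0,-1]

L=[[1,0,0,0],[2,1,0,0],[-1,2,1,0],[3,0,0,1]] U=[[-1,1,0,0],[0,3,-4,-2],[0,0,-1,-3],[0,0,0,-1]]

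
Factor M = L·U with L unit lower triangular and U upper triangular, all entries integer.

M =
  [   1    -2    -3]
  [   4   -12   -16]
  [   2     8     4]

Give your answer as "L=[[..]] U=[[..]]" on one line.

  row1 -= 4·row0 → [0,-4,-4]
  row2 -= 2·row0 → [0,12,10]
  row2 -= -3·row1 → [0,0,-2]

L=[[1,0,0],[4,1,0],[2,-3,1]] U=[[1,-2,-3],[0,-4,-4],[0,0,-2]]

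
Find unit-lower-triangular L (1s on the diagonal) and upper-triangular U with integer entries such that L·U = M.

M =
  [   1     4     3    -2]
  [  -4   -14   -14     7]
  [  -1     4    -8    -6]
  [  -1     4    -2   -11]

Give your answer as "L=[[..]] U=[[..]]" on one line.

  r1 -= -4·r0 → [0,2,-2,-1]
  r2 -= -1·r0 → [0,8,-5,-8]
  r3 -= -1·r0 → [0,8,1,-13]
  r2 -= 4·r1 → [0,0,3,-4]
  r3 -= 4·r1 → [0,0,9,-9]
  r3 -= 3·r2 → [0,0,0,3]

L=[[1,0,0,0],[-4,1,0,0],[-1,4,1,0],[-1,4,3,1]] U=[[1,4,3,-2],[0,2,-2,-1],[0,0,3,-4],[0,0,0,3]]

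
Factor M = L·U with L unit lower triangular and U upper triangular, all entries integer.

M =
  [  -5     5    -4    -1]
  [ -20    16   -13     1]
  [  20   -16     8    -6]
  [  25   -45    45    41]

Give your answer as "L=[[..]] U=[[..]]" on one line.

L=[[1,0,0,0],[4,1,0,0],[-4,-1,1,0],[-5,5,-2,1]] U=[[-5,5,-4,-1],[0,-4,3,5],[0,0,-5,-5],[0,0,0,1]]

  row1 -= 4·row0 → [0,-4,3,5]
  row2 -= -4·row0 → [0,4,-8,-10]
  row3 -= -5·row0 → [0,-20,25,36]
  row2 -= -1·row1 → [0,0,-5,-5]
  row3 -= 5·row1 → [0,0,10,11]
  row3 -= -2·row2 → [0,0,0,1]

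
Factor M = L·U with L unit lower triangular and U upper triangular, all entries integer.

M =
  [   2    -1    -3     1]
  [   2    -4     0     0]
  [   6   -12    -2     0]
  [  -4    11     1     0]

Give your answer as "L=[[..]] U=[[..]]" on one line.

L=[[1,0,0,0],[1,1,0,0],[3,3,1,0],[-2,-3,-2,1]] U=[[2,-1,-3,1],[0,-3,3,-1],[0,0,-2,0],[0,0,0,-1]]

  row1 -= 1·row0 → [0,-3,3,-1]
  row2 -= 3·row0 → [0,-9,7,-3]
  row3 -= -2·row0 → [0,9,-5,2]
  row2 -= 3·row1 → [0,0,-2,0]
  row3 -= -3·row1 → [0,0,4,-1]
  row3 -= -2·row2 → [0,0,0,-1]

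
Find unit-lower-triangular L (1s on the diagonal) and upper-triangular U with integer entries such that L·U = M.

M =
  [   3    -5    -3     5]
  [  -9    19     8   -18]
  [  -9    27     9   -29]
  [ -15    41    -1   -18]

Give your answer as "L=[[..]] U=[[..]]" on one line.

  R1 -= -3·R0 → [0,4,-1,-3]
  R2 -= -3·R0 → [0,12,0,-14]
  R3 -= -5·R0 → [0,16,-16,7]
  R2 -= 3·R1 → [0,0,3,-5]
  R3 -= 4·R1 → [0,0,-12,19]
  R3 -= -4·R2 → [0,0,0,-1]

L=[[1,0,0,0],[-3,1,0,0],[-3,3,1,0],[-5,4,-4,1]] U=[[3,-5,-3,5],[0,4,-1,-3],[0,0,3,-5],[0,0,0,-1]]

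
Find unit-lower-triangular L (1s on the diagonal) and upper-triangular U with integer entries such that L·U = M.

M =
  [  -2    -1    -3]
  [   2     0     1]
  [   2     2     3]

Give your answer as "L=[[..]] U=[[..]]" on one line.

L=[[1,0,0],[-1,1,0],[-1,-1,1]] U=[[-2,-1,-3],[0,-1,-2],[0,0,-2]]

  row1 -= -1·row0 → [0,-1,-2]
  row2 -= -1·row0 → [0,1,0]
  row2 -= -1·row1 → [0,0,-2]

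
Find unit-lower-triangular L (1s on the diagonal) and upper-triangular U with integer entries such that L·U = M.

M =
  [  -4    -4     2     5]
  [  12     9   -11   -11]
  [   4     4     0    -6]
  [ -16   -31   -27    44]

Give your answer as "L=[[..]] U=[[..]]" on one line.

L=[[1,0,0,0],[-3,1,0,0],[-1,0,1,0],[4,5,-5,1]] U=[[-4,-4,2,5],[0,-3,-5,4],[0,0,2,-1],[0,0,0,-1]]

  r1 -= -3·r0 → [0,-3,-5,4]
  r2 -= -1·r0 → [0,0,2,-1]
  r3 -= 4·r0 → [0,-15,-35,24]
  r2 -= 0·r1 → [0,0,2,-1]
  r3 -= 5·r1 → [0,0,-10,4]
  r3 -= -5·r2 → [0,0,0,-1]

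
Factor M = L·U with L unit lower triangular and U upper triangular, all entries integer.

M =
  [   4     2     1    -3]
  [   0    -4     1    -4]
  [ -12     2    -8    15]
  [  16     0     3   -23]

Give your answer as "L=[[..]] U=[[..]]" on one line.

L=[[1,0,0,0],[0,1,0,0],[-3,-2,1,0],[4,2,1,1]] U=[[4,2,1,-3],[0,-4,1,-4],[0,0,-3,-2],[0,0,0,-1]]

  R1 -= 0·R0 → [0,-4,1,-4]
  R2 -= -3·R0 → [0,8,-5,6]
  R3 -= 4·R0 → [0,-8,-1,-11]
  R2 -= -2·R1 → [0,0,-3,-2]
  R3 -= 2·R1 → [0,0,-3,-3]
  R3 -= 1·R2 → [0,0,0,-1]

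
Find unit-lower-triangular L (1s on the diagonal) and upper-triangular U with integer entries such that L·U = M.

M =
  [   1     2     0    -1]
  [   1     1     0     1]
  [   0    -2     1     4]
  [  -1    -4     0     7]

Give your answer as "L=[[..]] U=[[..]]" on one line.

L=[[1,0,0,0],[1,1,0,0],[0,2,1,0],[-1,2,0,1]] U=[[1,2,0,-1],[0,-1,0,2],[0,0,1,0],[0,0,0,2]]

  r1 -= 1·r0 → [0,-1,0,2]
  r2 -= 0·r0 → [0,-2,1,4]
  r3 -= -1·r0 → [0,-2,0,6]
  r2 -= 2·r1 → [0,0,1,0]
  r3 -= 2·r1 → [0,0,0,2]
  r3 -= 0·r2 → [0,0,0,2]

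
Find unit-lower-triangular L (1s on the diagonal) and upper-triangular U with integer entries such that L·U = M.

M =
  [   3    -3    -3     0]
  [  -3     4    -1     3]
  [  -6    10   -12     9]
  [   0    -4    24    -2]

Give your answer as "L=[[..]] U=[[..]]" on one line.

L=[[1,0,0,0],[-1,1,0,0],[-2,4,1,0],[0,-4,-4,1]] U=[[3,-3,-3,0],[0,1,-4,3],[0,0,-2,-3],[0,0,0,-2]]

  R1 -= -1·R0 → [0,1,-4,3]
  R2 -= -2·R0 → [0,4,-18,9]
  R3 -= 0·R0 → [0,-4,24,-2]
  R2 -= 4·R1 → [0,0,-2,-3]
  R3 -= -4·R1 → [0,0,8,10]
  R3 -= -4·R2 → [0,0,0,-2]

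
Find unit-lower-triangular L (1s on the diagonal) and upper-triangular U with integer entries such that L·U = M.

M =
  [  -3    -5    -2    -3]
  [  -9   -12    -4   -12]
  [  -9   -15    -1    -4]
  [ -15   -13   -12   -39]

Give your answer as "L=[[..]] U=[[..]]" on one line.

L=[[1,0,0,0],[3,1,0,0],[3,0,1,0],[5,4,-2,1]] U=[[-3,-5,-2,-3],[0,3,2,-3],[0,0,5,5],[0,0,0,-2]]

  row1 -= 3·row0 → [0,3,2,-3]
  row2 -= 3·row0 → [0,0,5,5]
  row3 -= 5·row0 → [0,12,-2,-24]
  row2 -= 0·row1 → [0,0,5,5]
  row3 -= 4·row1 → [0,0,-10,-12]
  row3 -= -2·row2 → [0,0,0,-2]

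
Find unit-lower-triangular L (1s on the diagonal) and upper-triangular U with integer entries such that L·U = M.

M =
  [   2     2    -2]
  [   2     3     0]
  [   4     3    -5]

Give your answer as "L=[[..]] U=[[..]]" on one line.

  r1 -= 1·r0 → [0,1,2]
  r2 -= 2·r0 → [0,-1,-1]
  r2 -= -1·r1 → [0,0,1]

L=[[1,0,0],[1,1,0],[2,-1,1]] U=[[2,2,-2],[0,1,2],[0,0,1]]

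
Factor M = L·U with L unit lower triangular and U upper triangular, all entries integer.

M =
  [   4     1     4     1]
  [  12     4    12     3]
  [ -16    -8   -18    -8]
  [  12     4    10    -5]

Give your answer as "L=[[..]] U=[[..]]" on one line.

L=[[1,0,0,0],[3,1,0,0],[-4,-4,1,0],[3,1,1,1]] U=[[4,1,4,1],[0,1,0,0],[0,0,-2,-4],[0,0,0,-4]]

  R1 -= 3·R0 → [0,1,0,0]
  R2 -= -4·R0 → [0,-4,-2,-4]
  R3 -= 3·R0 → [0,1,-2,-8]
  R2 -= -4·R1 → [0,0,-2,-4]
  R3 -= 1·R1 → [0,0,-2,-8]
  R3 -= 1·R2 → [0,0,0,-4]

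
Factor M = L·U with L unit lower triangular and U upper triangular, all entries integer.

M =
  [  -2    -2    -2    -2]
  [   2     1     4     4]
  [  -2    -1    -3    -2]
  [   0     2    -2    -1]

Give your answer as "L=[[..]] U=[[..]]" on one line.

  row1 -= -1·row0 → [0,-1,2,2]
  row2 -= 1·row0 → [0,1,-1,0]
  row3 -= 0·row0 → [0,2,-2,-1]
  row2 -= -1·row1 → [0,0,1,2]
  row3 -= -2·row1 → [0,0,2,3]
  row3 -= 2·row2 → [0,0,0,-1]

L=[[1,0,0,0],[-1,1,0,0],[1,-1,1,0],[0,-2,2,1]] U=[[-2,-2,-2,-2],[0,-1,2,2],[0,0,1,2],[0,0,0,-1]]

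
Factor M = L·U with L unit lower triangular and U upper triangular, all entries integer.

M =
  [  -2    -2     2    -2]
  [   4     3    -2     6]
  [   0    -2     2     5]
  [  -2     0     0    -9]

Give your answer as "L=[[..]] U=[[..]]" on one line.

L=[[1,0,0,0],[-2,1,0,0],[0,2,1,0],[1,-2,-1,1]] U=[[-2,-2,2,-2],[0,-1,2,2],[0,0,-2,1],[0,0,0,-2]]

  r1 -= -2·r0 → [0,-1,2,2]
  r2 -= 0·r0 → [0,-2,2,5]
  r3 -= 1·r0 → [0,2,-2,-7]
  r2 -= 2·r1 → [0,0,-2,1]
  r3 -= -2·r1 → [0,0,2,-3]
  r3 -= -1·r2 → [0,0,0,-2]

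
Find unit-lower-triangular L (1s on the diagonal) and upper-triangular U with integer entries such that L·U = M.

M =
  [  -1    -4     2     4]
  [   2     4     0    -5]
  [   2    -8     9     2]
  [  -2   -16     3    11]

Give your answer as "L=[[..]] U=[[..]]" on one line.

  r1 -= -2·r0 → [0,-4,4,3]
  r2 -= -2·r0 → [0,-16,13,10]
  r3 -= 2·r0 → [0,-8,-1,3]
  r2 -= 4·r1 → [0,0,-3,-2]
  r3 -= 2·r1 → [0,0,-9,-3]
  r3 -= 3·r2 → [0,0,0,3]

L=[[1,0,0,0],[-2,1,0,0],[-2,4,1,0],[2,2,3,1]] U=[[-1,-4,2,4],[0,-4,4,3],[0,0,-3,-2],[0,0,0,3]]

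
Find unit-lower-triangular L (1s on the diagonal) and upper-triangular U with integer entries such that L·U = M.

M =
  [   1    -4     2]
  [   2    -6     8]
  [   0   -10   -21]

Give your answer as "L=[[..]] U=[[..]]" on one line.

L=[[1,0,0],[2,1,0],[0,-5,1]] U=[[1,-4,2],[0,2,4],[0,0,-1]]

  R1 -= 2·R0 → [0,2,4]
  R2 -= 0·R0 → [0,-10,-21]
  R2 -= -5·R1 → [0,0,-1]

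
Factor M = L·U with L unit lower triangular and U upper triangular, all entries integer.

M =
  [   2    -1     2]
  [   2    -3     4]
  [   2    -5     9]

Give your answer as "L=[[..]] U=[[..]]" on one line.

L=[[1,0,0],[1,1,0],[1,2,1]] U=[[2,-1,2],[0,-2,2],[0,0,3]]

  R1 -= 1·R0 → [0,-2,2]
  R2 -= 1·R0 → [0,-4,7]
  R2 -= 2·R1 → [0,0,3]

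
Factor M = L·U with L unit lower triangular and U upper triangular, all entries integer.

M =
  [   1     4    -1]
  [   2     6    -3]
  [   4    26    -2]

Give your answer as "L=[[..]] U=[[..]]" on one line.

  R1 -= 2·R0 → [0,-2,-1]
  R2 -= 4·R0 → [0,10,2]
  R2 -= -5·R1 → [0,0,-3]

L=[[1,0,0],[2,1,0],[4,-5,1]] U=[[1,4,-1],[0,-2,-1],[0,0,-3]]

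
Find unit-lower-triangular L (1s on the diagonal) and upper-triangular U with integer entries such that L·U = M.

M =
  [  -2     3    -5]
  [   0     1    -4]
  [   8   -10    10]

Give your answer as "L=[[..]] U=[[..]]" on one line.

  row1 -= 0·row0 → [0,1,-4]
  row2 -= -4·row0 → [0,2,-10]
  row2 -= 2·row1 → [0,0,-2]

L=[[1,0,0],[0,1,0],[-4,2,1]] U=[[-2,3,-5],[0,1,-4],[0,0,-2]]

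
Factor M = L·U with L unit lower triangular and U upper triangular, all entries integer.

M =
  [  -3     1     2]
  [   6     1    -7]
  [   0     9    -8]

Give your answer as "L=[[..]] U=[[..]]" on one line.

  row1 -= -2·row0 → [0,3,-3]
  row2 -= 0·row0 → [0,9,-8]
  row2 -= 3·row1 → [0,0,1]

L=[[1,0,0],[-2,1,0],[0,3,1]] U=[[-3,1,2],[0,3,-3],[0,0,1]]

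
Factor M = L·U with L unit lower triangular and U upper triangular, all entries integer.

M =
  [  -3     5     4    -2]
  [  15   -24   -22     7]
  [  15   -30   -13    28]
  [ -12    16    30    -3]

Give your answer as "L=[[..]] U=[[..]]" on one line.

  R1 -= -5·R0 → [0,1,-2,-3]
  R2 -= -5·R0 → [0,-5,7,18]
  R3 -= 4·R0 → [0,-4,14,5]
  R2 -= -5·R1 → [0,0,-3,3]
  R3 -= -4·R1 → [0,0,6,-7]
  R3 -= -2·R2 → [0,0,0,-1]

L=[[1,0,0,0],[-5,1,0,0],[-5,-5,1,0],[4,-4,-2,1]] U=[[-3,5,4,-2],[0,1,-2,-3],[0,0,-3,3],[0,0,0,-1]]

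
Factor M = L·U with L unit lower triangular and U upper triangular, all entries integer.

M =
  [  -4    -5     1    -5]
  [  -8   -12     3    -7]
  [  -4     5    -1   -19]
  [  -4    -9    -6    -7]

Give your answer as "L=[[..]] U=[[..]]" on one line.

  r1 -= 2·r0 → [0,-2,1,3]
  r2 -= 1·r0 → [0,10,-2,-14]
  r3 -= 1·r0 → [0,-4,-7,-2]
  r2 -= -5·r1 → [0,0,3,1]
  r3 -= 2·r1 → [0,0,-9,-8]
  r3 -= -3·r2 → [0,0,0,-5]

L=[[1,0,0,0],[2,1,0,0],[1,-5,1,0],[1,2,-3,1]] U=[[-4,-5,1,-5],[0,-2,1,3],[0,0,3,1],[0,0,0,-5]]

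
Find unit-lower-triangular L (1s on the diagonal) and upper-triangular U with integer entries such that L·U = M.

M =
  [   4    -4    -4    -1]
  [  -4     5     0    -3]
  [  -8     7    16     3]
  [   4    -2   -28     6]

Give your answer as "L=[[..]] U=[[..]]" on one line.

  r1 -= -1·r0 → [0,1,-4,-4]
  r2 -= -2·r0 → [0,-1,8,1]
  r3 -= 1·r0 → [0,2,-24,7]
  r2 -= -1·r1 → [0,0,4,-3]
  r3 -= 2·r1 → [0,0,-16,15]
  r3 -= -4·r2 → [0,0,0,3]

L=[[1,0,0,0],[-1,1,0,0],[-2,-1,1,0],[1,2,-4,1]] U=[[4,-4,-4,-1],[0,1,-4,-4],[0,0,4,-3],[0,0,0,3]]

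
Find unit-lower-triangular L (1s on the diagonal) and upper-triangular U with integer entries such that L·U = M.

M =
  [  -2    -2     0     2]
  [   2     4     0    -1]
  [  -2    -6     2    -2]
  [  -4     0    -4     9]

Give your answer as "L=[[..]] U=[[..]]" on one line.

L=[[1,0,0,0],[-1,1,0,0],[1,-2,1,0],[2,2,-2,1]] U=[[-2,-2,0,2],[0,2,0,1],[0,0,2,-2],[0,0,0,-1]]

  row1 -= -1·row0 → [0,2,0,1]
  row2 -= 1·row0 → [0,-4,2,-4]
  row3 -= 2·row0 → [0,4,-4,5]
  row2 -= -2·row1 → [0,0,2,-2]
  row3 -= 2·row1 → [0,0,-4,3]
  row3 -= -2·row2 → [0,0,0,-1]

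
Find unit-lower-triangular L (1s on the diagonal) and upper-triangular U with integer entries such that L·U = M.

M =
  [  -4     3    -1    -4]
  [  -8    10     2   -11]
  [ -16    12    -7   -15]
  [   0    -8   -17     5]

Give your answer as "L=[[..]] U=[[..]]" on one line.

  R1 -= 2·R0 → [0,4,4,-3]
  R2 -= 4·R0 → [0,0,-3,1]
  R3 -= 0·R0 → [0,-8,-17,5]
  R2 -= 0·R1 → [0,0,-3,1]
  R3 -= -2·R1 → [0,0,-9,-1]
  R3 -= 3·R2 → [0,0,0,-4]

L=[[1,0,0,0],[2,1,0,0],[4,0,1,0],[0,-2,3,1]] U=[[-4,3,-1,-4],[0,4,4,-3],[0,0,-3,1],[0,0,0,-4]]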